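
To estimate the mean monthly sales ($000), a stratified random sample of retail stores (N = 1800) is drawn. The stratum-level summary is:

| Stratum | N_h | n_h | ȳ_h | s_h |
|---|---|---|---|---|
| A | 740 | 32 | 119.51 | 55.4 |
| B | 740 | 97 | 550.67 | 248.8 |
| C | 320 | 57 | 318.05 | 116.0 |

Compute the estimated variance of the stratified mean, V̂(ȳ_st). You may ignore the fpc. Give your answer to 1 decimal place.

V̂(ȳ_st) = Σ W_h² s_h²/n_h, with W_h = N_h/N and N = 1800:
  stratum A: (740/1800)²·55.4²/32 = 16.2102
  stratum B: (740/1800)²·248.8²/97 = 107.857
  stratum C: (320/1800)²·116.0²/57 = 7.46098
V̂(ȳ_st) = 131.528

V̂(ȳ_st) ≈ 131.5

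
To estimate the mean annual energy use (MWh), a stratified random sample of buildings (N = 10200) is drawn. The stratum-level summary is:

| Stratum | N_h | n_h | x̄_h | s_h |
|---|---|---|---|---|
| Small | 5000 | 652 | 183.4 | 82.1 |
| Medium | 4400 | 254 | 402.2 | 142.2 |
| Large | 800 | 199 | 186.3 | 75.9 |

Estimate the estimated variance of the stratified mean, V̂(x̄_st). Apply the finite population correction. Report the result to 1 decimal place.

V̂(x̄_st) = Σ W_h² (1 − n_h/N_h) s_h²/n_h, with W_h = N_h/N and N = 10200:
  stratum Small: (5000/10200)²·(1 − 652/5000)·82.1²/652 = 2.16022
  stratum Medium: (4400/10200)²·(1 − 254/4400)·142.2²/254 = 13.9588
  stratum Large: (800/10200)²·(1 − 199/800)·75.9²/199 = 0.133781
V̂(x̄_st) = 16.2528

V̂(x̄_st) ≈ 16.3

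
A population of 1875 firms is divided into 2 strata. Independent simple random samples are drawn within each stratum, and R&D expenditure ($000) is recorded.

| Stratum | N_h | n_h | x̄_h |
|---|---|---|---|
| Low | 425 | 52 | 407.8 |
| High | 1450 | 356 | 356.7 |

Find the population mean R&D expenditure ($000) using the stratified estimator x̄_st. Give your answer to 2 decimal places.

N = Σ N_h = 1875. Stratum weights W_h = N_h/N.
x̄_st = (425·407.8 + 1450·356.7) / 1875 = 368.2827

x̄_st ≈ 368.28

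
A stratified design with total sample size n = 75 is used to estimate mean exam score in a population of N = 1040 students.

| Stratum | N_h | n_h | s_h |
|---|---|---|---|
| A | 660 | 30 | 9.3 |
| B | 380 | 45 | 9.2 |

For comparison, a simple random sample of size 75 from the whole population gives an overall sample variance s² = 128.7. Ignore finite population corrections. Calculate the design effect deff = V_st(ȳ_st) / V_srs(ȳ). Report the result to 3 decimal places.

deff ≈ 0.823

V̂(ȳ_st) = Σ W_h² s_h²/n_h, with W_h = N_h/N and N = 1040:
  stratum A: (660/1040)²·9.3²/30 = 1.16109
  stratum B: (380/1040)²·9.2²/45 = 0.25111
V_st = 1.4122
V_srs = s²/n = 128.7/75 = 1.716
deff = V_st / V_srs = 1.4122/1.716 = 0.8230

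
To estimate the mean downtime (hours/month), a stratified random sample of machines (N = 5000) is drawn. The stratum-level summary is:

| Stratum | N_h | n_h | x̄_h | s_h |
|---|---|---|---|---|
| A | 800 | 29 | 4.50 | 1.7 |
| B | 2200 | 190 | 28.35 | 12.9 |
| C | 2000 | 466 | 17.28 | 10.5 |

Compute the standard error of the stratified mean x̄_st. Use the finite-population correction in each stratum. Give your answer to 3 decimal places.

V̂(x̄_st) = Σ W_h² (1 − n_h/N_h) s_h²/n_h, with W_h = N_h/N and N = 5000:
  stratum A: (800/5000)²·(1 − 29/800)·1.7²/29 = 0.00245869
  stratum B: (2200/5000)²·(1 − 190/2200)·12.9²/190 = 0.154919
  stratum C: (2000/5000)²·(1 − 466/2000)·10.5²/466 = 0.0290341
V̂(x̄_st) = 0.186412
SE(x̄_st) = √0.186412 = 0.431754

SE(x̄_st) ≈ 0.432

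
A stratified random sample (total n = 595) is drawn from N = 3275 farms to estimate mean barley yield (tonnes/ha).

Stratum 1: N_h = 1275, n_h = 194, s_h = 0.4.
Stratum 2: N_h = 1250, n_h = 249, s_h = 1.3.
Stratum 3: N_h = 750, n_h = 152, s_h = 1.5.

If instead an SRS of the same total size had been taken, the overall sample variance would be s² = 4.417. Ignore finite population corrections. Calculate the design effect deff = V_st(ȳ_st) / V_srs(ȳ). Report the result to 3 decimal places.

V̂(ȳ_st) = Σ W_h² s_h²/n_h, with W_h = N_h/N and N = 3275:
  stratum 1: (1275/3275)²·0.4²/194 = 0.000125002
  stratum 2: (1250/3275)²·1.3²/249 = 0.000988746
  stratum 3: (750/3275)²·1.5²/152 = 0.000776317
V_st = 0.00189006
V_srs = s²/n = 4.417/595 = 0.00742353
deff = V_st / V_srs = 0.00189006/0.00742353 = 0.2546

deff ≈ 0.255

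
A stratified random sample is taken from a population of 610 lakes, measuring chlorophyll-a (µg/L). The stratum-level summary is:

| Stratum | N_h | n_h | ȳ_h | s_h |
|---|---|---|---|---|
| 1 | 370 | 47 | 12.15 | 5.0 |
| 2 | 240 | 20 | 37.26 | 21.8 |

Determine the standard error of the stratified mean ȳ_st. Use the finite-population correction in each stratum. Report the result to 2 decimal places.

V̂(ȳ_st) = Σ W_h² (1 − n_h/N_h) s_h²/n_h, with W_h = N_h/N and N = 610:
  stratum 1: (370/610)²·(1 − 47/370)·5.0²/47 = 0.170839
  stratum 2: (240/610)²·(1 − 20/240)·21.8²/20 = 3.37176
V̂(ȳ_st) = 3.5426
SE(ȳ_st) = √3.5426 = 1.88218

SE(ȳ_st) ≈ 1.88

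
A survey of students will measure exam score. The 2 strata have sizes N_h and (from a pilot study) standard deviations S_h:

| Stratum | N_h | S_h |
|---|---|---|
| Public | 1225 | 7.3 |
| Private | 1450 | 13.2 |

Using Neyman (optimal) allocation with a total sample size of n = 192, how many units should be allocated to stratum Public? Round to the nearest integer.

Neyman allocation: n_h = n · N_h S_h / Σ N_i S_i, with n = 192.
  stratum Public: N_h·S_h = 1225·7.3 = 8942.50
  stratum Private: N_h·S_h = 1450·13.2 = 19140.00
Σ N_h S_h = 28082.50
n for stratum Public = 192·8942.50/28082.50 = 61.140 → 61

61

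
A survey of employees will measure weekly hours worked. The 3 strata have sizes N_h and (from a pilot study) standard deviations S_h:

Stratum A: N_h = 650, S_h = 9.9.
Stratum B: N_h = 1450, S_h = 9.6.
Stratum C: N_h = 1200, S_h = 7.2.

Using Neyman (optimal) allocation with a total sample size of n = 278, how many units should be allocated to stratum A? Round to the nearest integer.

62

Neyman allocation: n_h = n · N_h S_h / Σ N_i S_i, with n = 278.
  stratum A: N_h·S_h = 650·9.9 = 6435.00
  stratum B: N_h·S_h = 1450·9.6 = 13920.00
  stratum C: N_h·S_h = 1200·7.2 = 8640.00
Σ N_h S_h = 28995.00
n for stratum A = 278·6435.00/28995.00 = 61.698 → 62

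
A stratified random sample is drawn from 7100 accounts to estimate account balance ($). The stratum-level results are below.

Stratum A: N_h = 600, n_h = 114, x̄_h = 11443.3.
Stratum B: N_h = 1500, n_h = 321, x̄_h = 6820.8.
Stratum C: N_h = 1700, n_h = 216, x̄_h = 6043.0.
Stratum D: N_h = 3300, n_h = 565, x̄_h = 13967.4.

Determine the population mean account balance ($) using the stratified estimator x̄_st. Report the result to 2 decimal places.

x̄_st ≈ 10346.86

N = Σ N_h = 7100. Stratum weights W_h = N_h/N.
x̄_st = (600·11443.3 + 1500·6820.8 + 1700·6043.0 + 3300·13967.4) / 7100 = 10346.8592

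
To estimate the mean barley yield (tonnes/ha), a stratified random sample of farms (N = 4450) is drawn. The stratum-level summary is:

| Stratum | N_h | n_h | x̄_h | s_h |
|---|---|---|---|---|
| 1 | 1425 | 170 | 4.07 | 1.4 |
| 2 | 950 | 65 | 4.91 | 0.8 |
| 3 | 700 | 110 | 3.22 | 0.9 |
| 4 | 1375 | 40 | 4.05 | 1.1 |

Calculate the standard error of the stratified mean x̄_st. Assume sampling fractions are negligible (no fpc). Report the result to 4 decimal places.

SE(x̄_st) ≈ 0.0686

V̂(x̄_st) = Σ W_h² s_h²/n_h, with W_h = N_h/N and N = 4450:
  stratum 1: (1425/4450)²·1.4²/170 = 0.00118227
  stratum 2: (950/4450)²·0.8²/65 = 0.000448739
  stratum 3: (700/4450)²·0.9²/110 = 0.000182208
  stratum 4: (1375/4450)²·1.1²/40 = 0.00288809
V̂(x̄_st) = 0.00470131
SE(x̄_st) = √0.00470131 = 0.0685661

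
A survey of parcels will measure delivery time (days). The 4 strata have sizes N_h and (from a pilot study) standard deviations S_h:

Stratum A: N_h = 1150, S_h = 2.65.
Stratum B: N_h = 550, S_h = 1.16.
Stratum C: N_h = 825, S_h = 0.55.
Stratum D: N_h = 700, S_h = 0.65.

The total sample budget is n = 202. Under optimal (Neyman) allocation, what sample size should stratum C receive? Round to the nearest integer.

Neyman allocation: n_h = n · N_h S_h / Σ N_i S_i, with n = 202.
  stratum A: N_h·S_h = 1150·2.65 = 3047.50
  stratum B: N_h·S_h = 550·1.16 = 638.00
  stratum C: N_h·S_h = 825·0.55 = 453.75
  stratum D: N_h·S_h = 700·0.65 = 455.00
Σ N_h S_h = 4594.25
n for stratum C = 202·453.75/4594.25 = 19.950 → 20

20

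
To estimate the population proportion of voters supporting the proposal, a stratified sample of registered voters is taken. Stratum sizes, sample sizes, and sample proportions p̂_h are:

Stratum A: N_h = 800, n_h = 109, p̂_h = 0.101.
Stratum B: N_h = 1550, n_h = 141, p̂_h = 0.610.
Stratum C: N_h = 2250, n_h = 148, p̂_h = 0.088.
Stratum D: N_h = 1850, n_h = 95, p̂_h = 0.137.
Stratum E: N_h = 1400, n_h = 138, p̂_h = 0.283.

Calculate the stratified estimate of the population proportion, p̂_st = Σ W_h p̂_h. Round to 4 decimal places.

N = 7850; stratum weights W_h = N_h/N.
p̂_st = Σ W_h p̂_h = (800·0.101 + 1550·0.610 + 2250·0.088 + 1850·0.137 + 1400·0.283)/7850 = 0.23872

p̂_st ≈ 0.2387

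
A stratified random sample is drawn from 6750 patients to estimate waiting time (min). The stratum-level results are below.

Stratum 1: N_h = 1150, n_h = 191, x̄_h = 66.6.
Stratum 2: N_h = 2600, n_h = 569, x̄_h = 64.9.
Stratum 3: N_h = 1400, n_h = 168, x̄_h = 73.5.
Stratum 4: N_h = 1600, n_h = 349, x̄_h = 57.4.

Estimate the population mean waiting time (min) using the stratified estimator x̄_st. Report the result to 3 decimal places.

x̄_st ≈ 65.196

N = Σ N_h = 6750. Stratum weights W_h = N_h/N.
x̄_st = (1150·66.6 + 2600·64.9 + 1400·73.5 + 1600·57.4) / 6750 = 65.19556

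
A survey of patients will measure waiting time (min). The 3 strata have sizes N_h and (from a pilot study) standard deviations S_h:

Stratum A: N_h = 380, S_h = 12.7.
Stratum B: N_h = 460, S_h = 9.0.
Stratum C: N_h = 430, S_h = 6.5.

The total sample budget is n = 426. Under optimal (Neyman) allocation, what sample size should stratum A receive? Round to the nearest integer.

Neyman allocation: n_h = n · N_h S_h / Σ N_i S_i, with n = 426.
  stratum A: N_h·S_h = 380·12.7 = 4826.00
  stratum B: N_h·S_h = 460·9.0 = 4140.00
  stratum C: N_h·S_h = 430·6.5 = 2795.00
Σ N_h S_h = 11761.00
n for stratum A = 426·4826.00/11761.00 = 174.805 → 175

175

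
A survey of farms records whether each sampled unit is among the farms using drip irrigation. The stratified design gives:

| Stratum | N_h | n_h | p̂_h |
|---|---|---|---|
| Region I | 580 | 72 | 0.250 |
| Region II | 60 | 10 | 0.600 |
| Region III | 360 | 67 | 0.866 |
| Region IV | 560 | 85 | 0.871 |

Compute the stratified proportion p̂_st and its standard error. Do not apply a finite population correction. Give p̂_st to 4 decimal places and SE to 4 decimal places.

p̂_st ≈ 0.6285, SE ≈ 0.0259

N = 1560; stratum weights W_h = N_h/N.
p̂_st = Σ W_h p̂_h = (580·0.250 + 60·0.600 + 360·0.866 + 560·0.871)/1560 = 0.62854
V̂(p̂_st) = Σ W_h² p̂_h(1−p̂_h)/(n_h−1):
  stratum Region I: (580/1560)²·0.250·0.750/71 = 0.000365048
  stratum Region II: (60/1560)²·0.600·0.400/9 = 3.94477e-05
  stratum Region III: (360/1560)²·0.866·0.134/66 = 9.36342e-05
  stratum Region IV: (560/1560)²·0.871·0.129/84 = 0.000172368
V̂(p̂_st) = 0.000670497; SE = √V̂ = 0.025894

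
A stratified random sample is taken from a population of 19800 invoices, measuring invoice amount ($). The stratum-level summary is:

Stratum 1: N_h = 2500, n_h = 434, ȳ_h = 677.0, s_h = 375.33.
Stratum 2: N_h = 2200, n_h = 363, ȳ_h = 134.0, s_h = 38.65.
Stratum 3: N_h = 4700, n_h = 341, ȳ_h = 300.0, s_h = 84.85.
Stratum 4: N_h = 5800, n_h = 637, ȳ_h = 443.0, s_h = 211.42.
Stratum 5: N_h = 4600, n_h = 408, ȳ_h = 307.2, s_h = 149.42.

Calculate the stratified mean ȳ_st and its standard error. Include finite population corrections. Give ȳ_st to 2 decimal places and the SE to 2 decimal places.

ȳ_st = Σ W_h ȳ_h = (2500·677.0 + 2200·134.0 + 4700·300.0 + 5800·443.0 + 4600·307.2)/19800 = 372.71818
V̂(ȳ_st) = Σ W_h² (1 − n_h/N_h) s_h²/n_h, with W_h = N_h/N and N = 19800:
  stratum 1: (2500/19800)²·(1 − 434/2500)·375.33²/434 = 4.27638
  stratum 2: (2200/19800)²·(1 − 363/2200)·38.65²/363 = 0.0424223
  stratum 3: (4700/19800)²·(1 − 341/4700)·84.85²/341 = 1.10333
  stratum 4: (5800/19800)²·(1 − 637/5800)·211.42²/637 = 5.35985
  stratum 5: (4600/19800)²·(1 − 408/4600)·149.42²/408 = 2.69157
V̂(ȳ_st) = 13.4736
SE(ȳ_st) = √13.4736 = 3.67063

ȳ_st ≈ 372.72, SE ≈ 3.67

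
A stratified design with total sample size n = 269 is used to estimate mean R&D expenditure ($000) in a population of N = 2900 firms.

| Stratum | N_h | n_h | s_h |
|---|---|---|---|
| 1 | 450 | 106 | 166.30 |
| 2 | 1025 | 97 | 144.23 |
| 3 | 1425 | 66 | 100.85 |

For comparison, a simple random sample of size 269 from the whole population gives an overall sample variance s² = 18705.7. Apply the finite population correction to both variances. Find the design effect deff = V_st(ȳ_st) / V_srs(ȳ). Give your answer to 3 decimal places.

deff ≈ 1.023

V̂(ȳ_st) = Σ W_h² (1 − n_h/N_h) s_h²/n_h, with W_h = N_h/N and N = 2900:
  stratum 1: (450/2900)²·(1 − 106/450)·166.30²/106 = 4.80235
  stratum 2: (1025/2900)²·(1 − 97/1025)·144.23²/97 = 24.2558
  stratum 3: (1425/2900)²·(1 − 66/1425)·100.85²/66 = 35.4851
V_st = 64.5432
V_srs = (1 − 269/2900)·18705.7/269 = 63.0877
deff = V_st / V_srs = 64.5432/63.0877 = 1.0231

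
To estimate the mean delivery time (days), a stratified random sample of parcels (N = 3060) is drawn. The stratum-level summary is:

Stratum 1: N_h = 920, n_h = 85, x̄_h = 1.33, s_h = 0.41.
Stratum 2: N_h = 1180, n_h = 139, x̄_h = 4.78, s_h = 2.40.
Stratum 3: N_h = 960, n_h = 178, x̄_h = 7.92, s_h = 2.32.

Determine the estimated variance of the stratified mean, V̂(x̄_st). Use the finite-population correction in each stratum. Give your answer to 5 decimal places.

V̂(x̄_st) ≈ 0.00802

V̂(x̄_st) = Σ W_h² (1 − n_h/N_h) s_h²/n_h, with W_h = N_h/N and N = 3060:
  stratum 1: (920/3060)²·(1 − 85/920)·0.41²/85 = 0.000162248
  stratum 2: (1180/3060)²·(1 − 139/1180)·2.40²/139 = 0.00543623
  stratum 3: (960/3060)²·(1 − 178/960)·2.32²/178 = 0.00242433
V̂(x̄_st) = 0.0080228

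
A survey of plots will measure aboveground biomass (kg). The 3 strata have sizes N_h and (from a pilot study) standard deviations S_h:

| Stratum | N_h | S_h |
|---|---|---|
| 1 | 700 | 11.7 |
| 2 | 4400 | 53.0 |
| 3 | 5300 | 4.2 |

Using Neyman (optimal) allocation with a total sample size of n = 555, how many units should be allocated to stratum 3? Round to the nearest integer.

47

Neyman allocation: n_h = n · N_h S_h / Σ N_i S_i, with n = 555.
  stratum 1: N_h·S_h = 700·11.7 = 8190.00
  stratum 2: N_h·S_h = 4400·53.0 = 233200.00
  stratum 3: N_h·S_h = 5300·4.2 = 22260.00
Σ N_h S_h = 263650.00
n for stratum 3 = 555·22260.00/263650.00 = 46.859 → 47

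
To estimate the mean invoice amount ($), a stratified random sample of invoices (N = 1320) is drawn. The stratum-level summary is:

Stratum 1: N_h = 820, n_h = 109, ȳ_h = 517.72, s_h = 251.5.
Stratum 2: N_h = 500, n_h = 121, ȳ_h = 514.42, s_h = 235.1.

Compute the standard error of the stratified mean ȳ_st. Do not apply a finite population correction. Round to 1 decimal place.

V̂(ȳ_st) = Σ W_h² s_h²/n_h, with W_h = N_h/N and N = 1320:
  stratum 1: (820/1320)²·251.5²/109 = 223.939
  stratum 2: (500/1320)²·235.1²/121 = 65.5408
V̂(ȳ_st) = 289.48
SE(ȳ_st) = √289.48 = 17.0141

SE(ȳ_st) ≈ 17.0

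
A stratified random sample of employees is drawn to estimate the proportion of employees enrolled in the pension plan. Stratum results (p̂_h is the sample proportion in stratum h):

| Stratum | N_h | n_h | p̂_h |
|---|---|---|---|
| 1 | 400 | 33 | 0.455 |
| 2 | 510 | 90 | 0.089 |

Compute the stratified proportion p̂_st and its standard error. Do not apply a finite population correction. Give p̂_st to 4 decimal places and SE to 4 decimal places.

N = 910; stratum weights W_h = N_h/N.
p̂_st = Σ W_h p̂_h = (400·0.455 + 510·0.089)/910 = 0.24988
V̂(p̂_st) = Σ W_h² p̂_h(1−p̂_h)/(n_h−1):
  stratum 1: (400/910)²·0.455·0.545/32 = 0.00149725
  stratum 2: (510/910)²·0.089·0.911/89 = 0.000286138
V̂(p̂_st) = 0.00178339; SE = √V̂ = 0.0422302

p̂_st ≈ 0.2499, SE ≈ 0.0422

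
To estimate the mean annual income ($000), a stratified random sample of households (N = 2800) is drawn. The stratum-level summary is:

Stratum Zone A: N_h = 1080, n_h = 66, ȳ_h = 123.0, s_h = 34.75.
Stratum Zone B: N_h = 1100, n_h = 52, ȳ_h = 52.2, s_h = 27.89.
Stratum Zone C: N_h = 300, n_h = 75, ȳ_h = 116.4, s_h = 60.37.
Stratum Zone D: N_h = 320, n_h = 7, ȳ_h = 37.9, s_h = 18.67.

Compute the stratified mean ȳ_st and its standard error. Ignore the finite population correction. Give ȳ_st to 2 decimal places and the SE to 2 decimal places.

ȳ_st ≈ 84.75, SE ≈ 2.50

ȳ_st = Σ W_h ȳ_h = (1080·123.0 + 1100·52.2 + 300·116.4 + 320·37.9)/2800 = 84.75286
V̂(ȳ_st) = Σ W_h² s_h²/n_h, with W_h = N_h/N and N = 2800:
  stratum Zone A: (1080/2800)²·34.75²/66 = 2.72206
  stratum Zone B: (1100/2800)²·27.89²/52 = 2.30868
  stratum Zone C: (300/2800)²·60.37²/75 = 0.557837
  stratum Zone D: (320/2800)²·18.67²/7 = 0.650391
V̂(ȳ_st) = 6.23896
SE(ȳ_st) = √6.23896 = 2.49779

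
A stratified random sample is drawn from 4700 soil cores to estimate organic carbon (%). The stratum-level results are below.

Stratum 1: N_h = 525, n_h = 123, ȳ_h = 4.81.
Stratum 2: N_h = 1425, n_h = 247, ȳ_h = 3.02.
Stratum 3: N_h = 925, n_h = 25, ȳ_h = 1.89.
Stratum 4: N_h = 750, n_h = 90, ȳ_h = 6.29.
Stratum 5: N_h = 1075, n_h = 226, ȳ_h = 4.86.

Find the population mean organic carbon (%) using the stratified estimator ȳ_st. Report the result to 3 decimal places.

N = Σ N_h = 4700. Stratum weights W_h = N_h/N.
ȳ_st = (525·4.81 + 1425·3.02 + 925·1.89 + 750·6.29 + 1075·4.86) / 4700 = 3.94021

ȳ_st ≈ 3.940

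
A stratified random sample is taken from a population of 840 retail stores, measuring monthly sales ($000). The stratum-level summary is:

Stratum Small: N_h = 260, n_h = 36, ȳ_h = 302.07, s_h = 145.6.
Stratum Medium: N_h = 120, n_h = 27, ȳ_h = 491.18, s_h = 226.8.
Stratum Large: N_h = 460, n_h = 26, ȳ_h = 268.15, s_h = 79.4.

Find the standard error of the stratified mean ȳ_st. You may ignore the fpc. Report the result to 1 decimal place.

V̂(ȳ_st) = Σ W_h² s_h²/n_h, with W_h = N_h/N and N = 840:
  stratum Small: (260/840)²·145.6²/36 = 56.4168
  stratum Medium: (120/840)²·226.8²/27 = 38.88
  stratum Large: (460/840)²·79.4²/26 = 72.7151
V̂(ȳ_st) = 168.012
SE(ȳ_st) = √168.012 = 12.9619

SE(ȳ_st) ≈ 13.0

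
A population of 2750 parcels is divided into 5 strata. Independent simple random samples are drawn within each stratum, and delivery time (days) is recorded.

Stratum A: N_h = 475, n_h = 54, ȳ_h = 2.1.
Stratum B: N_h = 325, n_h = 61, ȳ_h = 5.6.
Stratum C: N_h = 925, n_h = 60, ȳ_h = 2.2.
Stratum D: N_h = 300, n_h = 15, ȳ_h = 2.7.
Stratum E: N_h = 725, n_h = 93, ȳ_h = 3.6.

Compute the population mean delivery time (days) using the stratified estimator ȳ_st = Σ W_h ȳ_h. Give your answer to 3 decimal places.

ȳ_st ≈ 3.008

N = Σ N_h = 2750. Stratum weights W_h = N_h/N.
ȳ_st = (475·2.1 + 325·5.6 + 925·2.2 + 300·2.7 + 725·3.6) / 2750 = 3.00818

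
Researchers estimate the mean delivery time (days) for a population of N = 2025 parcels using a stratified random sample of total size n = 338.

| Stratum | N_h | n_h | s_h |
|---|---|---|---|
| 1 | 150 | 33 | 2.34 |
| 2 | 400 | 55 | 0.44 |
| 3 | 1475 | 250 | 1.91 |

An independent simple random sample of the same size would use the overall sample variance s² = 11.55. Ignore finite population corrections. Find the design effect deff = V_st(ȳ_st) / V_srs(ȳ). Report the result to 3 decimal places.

deff ≈ 0.257

V̂(ȳ_st) = Σ W_h² s_h²/n_h, with W_h = N_h/N and N = 2025:
  stratum 1: (150/2025)²·2.34²/33 = 0.000910438
  stratum 2: (400/2025)²·0.44²/55 = 0.000137345
  stratum 3: (1475/2025)²·1.91²/250 = 0.00774213
V_st = 0.00878992
V_srs = s²/n = 11.55/338 = 0.0341716
deff = V_st / V_srs = 0.00878992/0.0341716 = 0.2572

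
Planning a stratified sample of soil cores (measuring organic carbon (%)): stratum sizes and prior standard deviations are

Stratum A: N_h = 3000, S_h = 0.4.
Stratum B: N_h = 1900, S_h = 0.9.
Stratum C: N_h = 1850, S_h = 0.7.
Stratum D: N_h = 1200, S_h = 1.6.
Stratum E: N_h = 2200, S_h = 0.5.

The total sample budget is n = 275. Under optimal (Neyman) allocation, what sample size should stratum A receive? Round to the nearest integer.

46

Neyman allocation: n_h = n · N_h S_h / Σ N_i S_i, with n = 275.
  stratum A: N_h·S_h = 3000·0.4 = 1200.00
  stratum B: N_h·S_h = 1900·0.9 = 1710.00
  stratum C: N_h·S_h = 1850·0.7 = 1295.00
  stratum D: N_h·S_h = 1200·1.6 = 1920.00
  stratum E: N_h·S_h = 2200·0.5 = 1100.00
Σ N_h S_h = 7225.00
n for stratum A = 275·1200.00/7225.00 = 45.675 → 46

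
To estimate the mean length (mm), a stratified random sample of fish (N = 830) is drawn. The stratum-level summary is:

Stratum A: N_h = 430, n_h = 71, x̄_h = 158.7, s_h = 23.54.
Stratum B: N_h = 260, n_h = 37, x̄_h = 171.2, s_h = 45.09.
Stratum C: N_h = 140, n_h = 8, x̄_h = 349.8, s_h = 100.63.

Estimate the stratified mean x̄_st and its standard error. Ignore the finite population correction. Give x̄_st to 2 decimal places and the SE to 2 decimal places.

x̄_st = Σ W_h x̄_h = (430·158.7 + 260·171.2 + 140·349.8)/830 = 194.84940
V̂(x̄_st) = Σ W_h² s_h²/n_h, with W_h = N_h/N and N = 830:
  stratum A: (430/830)²·23.54²/71 = 2.09476
  stratum B: (260/830)²·45.09²/37 = 5.39199
  stratum C: (140/830)²·100.63²/8 = 36.0135
V̂(x̄_st) = 43.5002
SE(x̄_st) = √43.5002 = 6.59547

x̄_st ≈ 194.85, SE ≈ 6.60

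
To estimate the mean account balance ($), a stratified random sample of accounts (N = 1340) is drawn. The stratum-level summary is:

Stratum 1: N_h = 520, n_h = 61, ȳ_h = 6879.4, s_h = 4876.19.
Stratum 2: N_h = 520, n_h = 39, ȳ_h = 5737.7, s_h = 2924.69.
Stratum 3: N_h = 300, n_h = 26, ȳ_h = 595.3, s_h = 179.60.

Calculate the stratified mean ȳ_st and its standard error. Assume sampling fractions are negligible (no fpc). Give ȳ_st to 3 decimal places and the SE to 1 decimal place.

ȳ_st ≈ 5029.464, SE ≈ 303.0

ȳ_st = Σ W_h ȳ_h = (520·6879.4 + 520·5737.7 + 300·595.3)/1340 = 5029.46418
V̂(ȳ_st) = Σ W_h² s_h²/n_h, with W_h = N_h/N and N = 1340:
  stratum 1: (520/1340)²·4876.19²/61 = 58698.7
  stratum 2: (520/1340)²·2924.69²/39 = 33028.8
  stratum 3: (300/1340)²·179.60²/26 = 62.1831
V̂(ȳ_st) = 91789.6
SE(ȳ_st) = √91789.6 = 302.968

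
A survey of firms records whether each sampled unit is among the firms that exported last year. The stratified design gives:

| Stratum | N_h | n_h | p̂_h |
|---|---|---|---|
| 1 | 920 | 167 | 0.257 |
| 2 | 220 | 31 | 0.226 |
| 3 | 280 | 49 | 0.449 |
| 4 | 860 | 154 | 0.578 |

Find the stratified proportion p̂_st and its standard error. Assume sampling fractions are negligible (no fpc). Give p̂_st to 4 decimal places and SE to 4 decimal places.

N = 2280; stratum weights W_h = N_h/N.
p̂_st = Σ W_h p̂_h = (920·0.257 + 220·0.226 + 280·0.449 + 860·0.578)/2280 = 0.39867
V̂(p̂_st) = Σ W_h² p̂_h(1−p̂_h)/(n_h−1):
  stratum 1: (920/2280)²·0.257·0.743/166 = 0.000187292
  stratum 2: (220/2280)²·0.226·0.774/30 = 5.4288e-05
  stratum 3: (280/2280)²·0.449·0.551/48 = 7.77326e-05
  stratum 4: (860/2280)²·0.578·0.422/153 = 0.000226817
V̂(p̂_st) = 0.00054613; SE = √V̂ = 0.0233694

p̂_st ≈ 0.3987, SE ≈ 0.0234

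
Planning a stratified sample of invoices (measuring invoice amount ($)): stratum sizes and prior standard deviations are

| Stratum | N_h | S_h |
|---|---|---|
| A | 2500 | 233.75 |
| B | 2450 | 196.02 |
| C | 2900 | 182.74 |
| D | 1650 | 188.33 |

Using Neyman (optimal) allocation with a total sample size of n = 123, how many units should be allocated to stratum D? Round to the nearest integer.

Neyman allocation: n_h = n · N_h S_h / Σ N_i S_i, with n = 123.
  stratum A: N_h·S_h = 2500·233.75 = 584375.00
  stratum B: N_h·S_h = 2450·196.02 = 480249.00
  stratum C: N_h·S_h = 2900·182.74 = 529946.00
  stratum D: N_h·S_h = 1650·188.33 = 310744.50
Σ N_h S_h = 1905314.50
n for stratum D = 123·310744.50/1905314.50 = 20.061 → 20

20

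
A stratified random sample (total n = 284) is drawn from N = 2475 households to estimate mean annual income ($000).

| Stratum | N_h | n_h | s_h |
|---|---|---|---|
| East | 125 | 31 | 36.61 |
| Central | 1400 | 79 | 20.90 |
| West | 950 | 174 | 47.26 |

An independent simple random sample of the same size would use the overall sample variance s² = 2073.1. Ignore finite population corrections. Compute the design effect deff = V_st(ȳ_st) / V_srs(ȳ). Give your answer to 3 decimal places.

deff ≈ 0.517

V̂(ȳ_st) = Σ W_h² s_h²/n_h, with W_h = N_h/N and N = 2475:
  stratum East: (125/2475)²·36.61²/31 = 0.110283
  stratum Central: (1400/2475)²·20.90²/79 = 1.76918
  stratum West: (950/2475)²·47.26²/174 = 1.89119
V_st = 3.77065
V_srs = s²/n = 2073.1/284 = 7.29965
deff = V_st / V_srs = 3.77065/7.29965 = 0.5166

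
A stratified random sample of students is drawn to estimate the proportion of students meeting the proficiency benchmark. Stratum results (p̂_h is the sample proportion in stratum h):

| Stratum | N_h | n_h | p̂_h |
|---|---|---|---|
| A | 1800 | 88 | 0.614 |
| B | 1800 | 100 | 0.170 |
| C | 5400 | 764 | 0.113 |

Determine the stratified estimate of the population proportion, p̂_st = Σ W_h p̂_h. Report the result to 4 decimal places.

N = 9000; stratum weights W_h = N_h/N.
p̂_st = Σ W_h p̂_h = (1800·0.614 + 1800·0.170 + 5400·0.113)/9000 = 0.22460

p̂_st ≈ 0.2246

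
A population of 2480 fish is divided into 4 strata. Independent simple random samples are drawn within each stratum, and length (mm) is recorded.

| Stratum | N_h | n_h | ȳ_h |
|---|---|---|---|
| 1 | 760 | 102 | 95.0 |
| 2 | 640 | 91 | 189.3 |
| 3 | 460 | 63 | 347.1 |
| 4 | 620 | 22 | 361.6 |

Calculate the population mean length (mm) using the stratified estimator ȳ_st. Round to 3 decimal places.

N = Σ N_h = 2480. Stratum weights W_h = N_h/N.
ȳ_st = (760·95.0 + 640·189.3 + 460·347.1 + 620·361.6) / 2480 = 232.74597

ȳ_st ≈ 232.746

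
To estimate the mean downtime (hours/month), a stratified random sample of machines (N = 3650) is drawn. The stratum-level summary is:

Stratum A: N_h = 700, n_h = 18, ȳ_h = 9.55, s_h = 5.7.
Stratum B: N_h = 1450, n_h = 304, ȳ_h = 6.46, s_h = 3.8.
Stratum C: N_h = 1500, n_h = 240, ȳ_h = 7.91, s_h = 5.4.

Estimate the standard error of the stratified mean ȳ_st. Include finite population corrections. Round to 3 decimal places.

V̂(ȳ_st) = Σ W_h² (1 − n_h/N_h) s_h²/n_h, with W_h = N_h/N and N = 3650:
  stratum A: (700/3650)²·(1 − 18/700)·5.7²/18 = 0.0646806
  stratum B: (1450/3650)²·(1 − 304/1450)·3.8²/304 = 0.00592462
  stratum C: (1500/3650)²·(1 − 240/1500)·5.4²/240 = 0.0172366
V̂(ȳ_st) = 0.0878418
SE(ȳ_st) = √0.0878418 = 0.296381

SE(ȳ_st) ≈ 0.296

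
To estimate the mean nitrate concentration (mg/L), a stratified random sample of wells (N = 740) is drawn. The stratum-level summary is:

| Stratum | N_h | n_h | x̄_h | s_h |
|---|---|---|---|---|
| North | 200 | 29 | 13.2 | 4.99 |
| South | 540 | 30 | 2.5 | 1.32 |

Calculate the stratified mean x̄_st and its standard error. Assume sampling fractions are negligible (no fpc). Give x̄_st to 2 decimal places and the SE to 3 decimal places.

x̄_st ≈ 5.39, SE ≈ 0.306

x̄_st = Σ W_h x̄_h = (200·13.2 + 540·2.5)/740 = 5.39189
V̂(x̄_st) = Σ W_h² s_h²/n_h, with W_h = N_h/N and N = 740:
  stratum North: (200/740)²·4.99²/29 = 0.0627191
  stratum South: (540/740)²·1.32²/30 = 0.0309279
V̂(x̄_st) = 0.093647
SE(x̄_st) = √0.093647 = 0.306018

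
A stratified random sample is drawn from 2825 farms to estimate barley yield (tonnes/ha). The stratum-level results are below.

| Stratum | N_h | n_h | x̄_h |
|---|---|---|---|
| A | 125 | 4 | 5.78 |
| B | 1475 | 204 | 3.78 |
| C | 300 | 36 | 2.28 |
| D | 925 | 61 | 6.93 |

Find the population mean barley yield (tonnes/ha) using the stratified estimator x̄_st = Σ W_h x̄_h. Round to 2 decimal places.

x̄_st ≈ 4.74

N = Σ N_h = 2825. Stratum weights W_h = N_h/N.
x̄_st = (125·5.78 + 1475·3.78 + 300·2.28 + 925·6.93) / 2825 = 4.7406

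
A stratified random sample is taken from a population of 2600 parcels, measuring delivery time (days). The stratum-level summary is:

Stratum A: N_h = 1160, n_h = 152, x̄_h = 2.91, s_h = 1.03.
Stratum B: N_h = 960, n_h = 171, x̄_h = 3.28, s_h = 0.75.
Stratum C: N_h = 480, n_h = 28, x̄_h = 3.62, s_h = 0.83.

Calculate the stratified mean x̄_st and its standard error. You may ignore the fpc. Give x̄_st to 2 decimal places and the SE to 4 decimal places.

x̄_st = Σ W_h x̄_h = (1160·2.91 + 960·3.28 + 480·3.62)/2600 = 3.17769
V̂(x̄_st) = Σ W_h² s_h²/n_h, with W_h = N_h/N and N = 2600:
  stratum A: (1160/2600)²·1.03²/152 = 0.00138931
  stratum B: (960/2600)²·0.75²/171 = 0.000448458
  stratum C: (480/2600)²·0.83²/28 = 0.00083856
V̂(x̄_st) = 0.00267633
SE(x̄_st) = √0.00267633 = 0.0517333

x̄_st ≈ 3.18, SE ≈ 0.0517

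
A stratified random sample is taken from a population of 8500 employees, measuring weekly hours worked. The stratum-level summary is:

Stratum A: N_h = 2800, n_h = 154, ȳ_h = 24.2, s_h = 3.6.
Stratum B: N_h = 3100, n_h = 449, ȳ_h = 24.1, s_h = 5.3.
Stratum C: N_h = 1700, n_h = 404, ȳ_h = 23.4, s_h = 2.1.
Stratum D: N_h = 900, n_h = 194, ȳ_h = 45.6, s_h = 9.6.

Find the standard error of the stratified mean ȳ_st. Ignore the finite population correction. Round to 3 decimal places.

V̂(ȳ_st) = Σ W_h² s_h²/n_h, with W_h = N_h/N and N = 8500:
  stratum A: (2800/8500)²·3.6²/154 = 0.00913193
  stratum B: (3100/8500)²·5.3²/449 = 0.0083213
  stratum C: (1700/8500)²·2.1²/404 = 0.000436634
  stratum D: (900/8500)²·9.6²/194 = 0.00532584
V̂(ȳ_st) = 0.0232157
SE(ȳ_st) = √0.0232157 = 0.152367

SE(ȳ_st) ≈ 0.152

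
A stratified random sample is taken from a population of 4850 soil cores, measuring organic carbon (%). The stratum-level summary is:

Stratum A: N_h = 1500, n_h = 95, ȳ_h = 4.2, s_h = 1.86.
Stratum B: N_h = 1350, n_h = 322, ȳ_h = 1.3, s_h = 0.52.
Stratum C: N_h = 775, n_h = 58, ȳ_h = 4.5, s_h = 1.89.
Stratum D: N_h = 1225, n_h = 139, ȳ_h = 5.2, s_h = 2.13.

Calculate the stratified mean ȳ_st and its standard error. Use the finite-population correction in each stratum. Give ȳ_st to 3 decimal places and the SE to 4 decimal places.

ȳ_st = Σ W_h ȳ_h = (1500·4.2 + 1350·1.3 + 775·4.5 + 1225·5.2)/4850 = 3.69330
V̂(ȳ_st) = Σ W_h² (1 − n_h/N_h) s_h²/n_h, with W_h = N_h/N and N = 4850:
  stratum A: (1500/4850)²·(1 − 95/1500)·1.86²/95 = 0.00326277
  stratum B: (1350/4850)²·(1 − 322/1350)·0.52²/322 = 4.95444e-05
  stratum C: (775/4850)²·(1 − 58/775)·1.89²/58 = 0.0014549
  stratum D: (1225/4850)²·(1 − 139/1225)·2.13²/139 = 0.00184598
V̂(ȳ_st) = 0.00661319
SE(ȳ_st) = √0.00661319 = 0.0813215

ȳ_st ≈ 3.693, SE ≈ 0.0813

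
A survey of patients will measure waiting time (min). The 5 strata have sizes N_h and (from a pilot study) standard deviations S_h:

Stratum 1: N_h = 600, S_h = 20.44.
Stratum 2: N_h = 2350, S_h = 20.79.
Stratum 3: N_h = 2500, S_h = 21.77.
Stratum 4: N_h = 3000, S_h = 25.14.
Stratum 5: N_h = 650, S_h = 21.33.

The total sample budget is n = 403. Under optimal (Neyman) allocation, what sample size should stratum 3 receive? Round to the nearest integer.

Neyman allocation: n_h = n · N_h S_h / Σ N_i S_i, with n = 403.
  stratum 1: N_h·S_h = 600·20.44 = 12264.00
  stratum 2: N_h·S_h = 2350·20.79 = 48856.50
  stratum 3: N_h·S_h = 2500·21.77 = 54425.00
  stratum 4: N_h·S_h = 3000·25.14 = 75420.00
  stratum 5: N_h·S_h = 650·21.33 = 13864.50
Σ N_h S_h = 204830.00
n for stratum 3 = 403·54425.00/204830.00 = 107.080 → 107

107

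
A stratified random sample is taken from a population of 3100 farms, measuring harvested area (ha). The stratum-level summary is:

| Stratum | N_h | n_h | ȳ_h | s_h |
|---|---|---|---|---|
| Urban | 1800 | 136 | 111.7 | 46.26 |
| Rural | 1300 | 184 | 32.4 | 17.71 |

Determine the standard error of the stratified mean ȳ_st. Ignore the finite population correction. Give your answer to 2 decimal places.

V̂(ȳ_st) = Σ W_h² s_h²/n_h, with W_h = N_h/N and N = 3100:
  stratum Urban: (1800/3100)²·46.26²/136 = 5.3051
  stratum Rural: (1300/3100)²·17.71²/184 = 0.299766
V̂(ȳ_st) = 5.60487
SE(ȳ_st) = √5.60487 = 2.36746

SE(ȳ_st) ≈ 2.37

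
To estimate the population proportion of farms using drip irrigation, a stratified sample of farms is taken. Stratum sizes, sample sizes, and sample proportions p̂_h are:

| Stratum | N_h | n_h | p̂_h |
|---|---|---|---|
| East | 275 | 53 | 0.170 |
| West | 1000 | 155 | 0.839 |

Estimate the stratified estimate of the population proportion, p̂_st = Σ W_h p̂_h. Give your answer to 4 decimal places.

N = 1275; stratum weights W_h = N_h/N.
p̂_st = Σ W_h p̂_h = (275·0.170 + 1000·0.839)/1275 = 0.69471

p̂_st ≈ 0.6947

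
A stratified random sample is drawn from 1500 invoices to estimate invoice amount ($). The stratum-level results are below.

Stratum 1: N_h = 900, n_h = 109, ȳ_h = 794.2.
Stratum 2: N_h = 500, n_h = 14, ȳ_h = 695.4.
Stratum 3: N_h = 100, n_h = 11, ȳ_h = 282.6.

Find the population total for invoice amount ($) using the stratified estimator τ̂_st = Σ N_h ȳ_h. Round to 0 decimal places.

τ̂_st = Σ N_h ȳ_h = 900·794.2 + 500·695.4 + 100·282.6 = 1090740

τ̂_st ≈ 1090740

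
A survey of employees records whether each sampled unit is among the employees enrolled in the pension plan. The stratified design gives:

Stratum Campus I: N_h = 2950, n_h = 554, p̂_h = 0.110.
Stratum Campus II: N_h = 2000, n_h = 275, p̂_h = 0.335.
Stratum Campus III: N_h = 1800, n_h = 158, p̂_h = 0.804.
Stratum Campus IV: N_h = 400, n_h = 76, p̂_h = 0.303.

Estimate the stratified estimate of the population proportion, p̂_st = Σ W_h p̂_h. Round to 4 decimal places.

N = 7150; stratum weights W_h = N_h/N.
p̂_st = Σ W_h p̂_h = (2950·0.110 + 2000·0.335 + 1800·0.804 + 400·0.303)/7150 = 0.35845

p̂_st ≈ 0.3584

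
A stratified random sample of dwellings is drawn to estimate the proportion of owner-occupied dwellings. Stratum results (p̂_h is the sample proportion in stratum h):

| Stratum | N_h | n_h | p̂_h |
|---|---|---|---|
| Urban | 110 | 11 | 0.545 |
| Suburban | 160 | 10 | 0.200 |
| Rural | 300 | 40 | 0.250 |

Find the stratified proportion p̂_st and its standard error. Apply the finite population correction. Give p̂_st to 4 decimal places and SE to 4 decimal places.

N = 570; stratum weights W_h = N_h/N.
p̂_st = Σ W_h p̂_h = (110·0.545 + 160·0.200 + 300·0.250)/570 = 0.29289
V̂(p̂_st) = Σ W_h² (1 − n_h/N_h) p̂_h(1−p̂_h)/(n_h−1):
  stratum Urban: (110/570)²·(1 − 11/110)·0.545·0.455/10 = 0.000831163
  stratum Suburban: (160/570)²·(1 − 10/160)·0.200·0.800/9 = 0.00131322
  stratum Rural: (300/570)²·(1 − 40/300)·0.250·0.750/39 = 0.0011542
V̂(p̂_st) = 0.00329859; SE = √V̂ = 0.0574333

p̂_st ≈ 0.2929, SE ≈ 0.0574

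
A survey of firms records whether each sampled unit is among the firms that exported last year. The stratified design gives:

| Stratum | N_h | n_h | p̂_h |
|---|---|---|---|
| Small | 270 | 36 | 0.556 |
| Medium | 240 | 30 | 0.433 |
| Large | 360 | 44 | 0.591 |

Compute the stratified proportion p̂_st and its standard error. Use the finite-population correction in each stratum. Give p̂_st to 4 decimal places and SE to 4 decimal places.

p̂_st ≈ 0.5366, SE ≈ 0.0447

N = 870; stratum weights W_h = N_h/N.
p̂_st = Σ W_h p̂_h = (270·0.556 + 240·0.433 + 360·0.591)/870 = 0.53655
V̂(p̂_st) = Σ W_h² (1 − n_h/N_h) p̂_h(1−p̂_h)/(n_h−1):
  stratum Small: (270/870)²·(1 − 36/270)·0.556·0.444/35 = 0.00058875
  stratum Medium: (240/870)²·(1 − 30/240)·0.433·0.567/29 = 0.000563722
  stratum Large: (360/870)²·(1 − 44/360)·0.591·0.409/43 = 0.000844877
V̂(p̂_st) = 0.00199735; SE = √V̂ = 0.0446917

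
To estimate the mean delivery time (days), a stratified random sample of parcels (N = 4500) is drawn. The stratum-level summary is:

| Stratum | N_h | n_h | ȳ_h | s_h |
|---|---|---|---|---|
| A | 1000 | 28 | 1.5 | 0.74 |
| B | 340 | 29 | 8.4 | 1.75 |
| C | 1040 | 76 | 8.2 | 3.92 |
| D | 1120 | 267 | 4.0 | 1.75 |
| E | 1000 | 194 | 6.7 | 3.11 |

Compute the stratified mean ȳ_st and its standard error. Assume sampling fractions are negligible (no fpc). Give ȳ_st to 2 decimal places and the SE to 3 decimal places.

ȳ_st ≈ 5.35, SE ≈ 0.125

ȳ_st = Σ W_h ȳ_h = (1000·1.5 + 340·8.4 + 1040·8.2 + 1120·4.0 + 1000·6.7)/4500 = 5.34756
V̂(ȳ_st) = Σ W_h² s_h²/n_h, with W_h = N_h/N and N = 4500:
  stratum A: (1000/4500)²·0.74²/28 = 0.000965785
  stratum B: (340/4500)²·1.75²/29 = 0.000602852
  stratum C: (1040/4500)²·3.92²/76 = 0.0107994
  stratum D: (1120/4500)²·1.75²/267 = 0.000710519
  stratum E: (1000/4500)²·3.11²/194 = 0.00246203
V̂(ȳ_st) = 0.0155406
SE(ȳ_st) = √0.0155406 = 0.124662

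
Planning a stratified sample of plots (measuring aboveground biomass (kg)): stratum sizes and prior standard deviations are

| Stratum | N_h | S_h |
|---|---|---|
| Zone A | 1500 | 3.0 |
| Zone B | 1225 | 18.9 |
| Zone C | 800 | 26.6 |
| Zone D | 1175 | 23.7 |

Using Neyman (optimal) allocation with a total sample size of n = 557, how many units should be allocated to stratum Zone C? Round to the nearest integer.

154

Neyman allocation: n_h = n · N_h S_h / Σ N_i S_i, with n = 557.
  stratum Zone A: N_h·S_h = 1500·3.0 = 4500.00
  stratum Zone B: N_h·S_h = 1225·18.9 = 23152.50
  stratum Zone C: N_h·S_h = 800·26.6 = 21280.00
  stratum Zone D: N_h·S_h = 1175·23.7 = 27847.50
Σ N_h S_h = 76780.00
n for stratum Zone C = 557·21280.00/76780.00 = 154.376 → 154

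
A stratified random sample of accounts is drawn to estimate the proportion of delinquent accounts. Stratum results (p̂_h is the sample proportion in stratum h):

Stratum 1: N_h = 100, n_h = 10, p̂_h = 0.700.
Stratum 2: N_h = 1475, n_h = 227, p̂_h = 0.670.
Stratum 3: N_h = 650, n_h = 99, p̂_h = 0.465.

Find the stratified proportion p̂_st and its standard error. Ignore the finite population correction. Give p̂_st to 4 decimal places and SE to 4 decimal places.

p̂_st ≈ 0.6115, SE ≈ 0.0263

N = 2225; stratum weights W_h = N_h/N.
p̂_st = Σ W_h p̂_h = (100·0.700 + 1475·0.670 + 650·0.465)/2225 = 0.61146
V̂(p̂_st) = Σ W_h² p̂_h(1−p̂_h)/(n_h−1):
  stratum 1: (100/2225)²·0.700·0.300/9 = 4.71321e-05
  stratum 2: (1475/2225)²·0.670·0.330/226 = 0.000429936
  stratum 3: (650/2225)²·0.465·0.535/98 = 0.000216644
V̂(p̂_st) = 0.000693713; SE = √V̂ = 0.0263384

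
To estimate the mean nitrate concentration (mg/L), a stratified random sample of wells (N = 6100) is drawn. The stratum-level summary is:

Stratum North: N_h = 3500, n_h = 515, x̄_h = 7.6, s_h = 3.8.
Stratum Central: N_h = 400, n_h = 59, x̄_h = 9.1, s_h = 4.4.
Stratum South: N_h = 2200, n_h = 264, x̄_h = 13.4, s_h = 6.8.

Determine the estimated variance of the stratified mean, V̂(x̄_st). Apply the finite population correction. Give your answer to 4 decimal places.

V̂(x̄_st) = Σ W_h² (1 − n_h/N_h) s_h²/n_h, with W_h = N_h/N and N = 6100:
  stratum North: (3500/6100)²·(1 − 515/3500)·3.8²/515 = 0.0078725
  stratum Central: (400/6100)²·(1 − 59/400)·4.4²/59 = 0.00120284
  stratum South: (2200/6100)²·(1 − 264/2200)·6.8²/264 = 0.0200485
V̂(x̄_st) = 0.0291239

V̂(x̄_st) ≈ 0.0291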